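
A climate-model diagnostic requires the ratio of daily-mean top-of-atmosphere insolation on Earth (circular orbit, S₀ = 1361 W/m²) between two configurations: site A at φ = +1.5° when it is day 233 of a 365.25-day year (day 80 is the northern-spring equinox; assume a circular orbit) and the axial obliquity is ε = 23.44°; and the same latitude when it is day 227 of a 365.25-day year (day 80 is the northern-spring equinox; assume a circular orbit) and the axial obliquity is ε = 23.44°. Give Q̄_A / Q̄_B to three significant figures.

Q̄_A / Q̄_B ≈ 1.01

— Configuration A (φ=+1.5°):
Solar longitude: λ_s = 360° × (233 − 80)/365.25 = 150.801°.
sin δ = sin 23.44° × sin 150.801° = 0.19406, so δ = +11.190°.
cos H₀ = −tan(+1.5°) tan(+11.190°) = -0.0052, H₀ = 1.5760 rad.
Bracket: H₀ sin φ sin δ + cos φ cos δ sin H₀ = 1.5760×0.02618×0.19406 + 0.99966×0.98099×0.99999 = 0.008007 + 0.980647 = 0.988654.
Q̄ = (S₀/π) × [bracket] = (1361/π) × 0.988654 = 428.30 W/m².
— Configuration B (φ=+1.5°):
Solar longitude: λ_s = 360° × (227 − 80)/365.25 = 144.887°.
sin δ = sin 23.44° × sin 144.887° = 0.22880, so δ = +13.227°.
cos H₀ = −tan(+1.5°) tan(+13.227°) = -0.0062, H₀ = 1.5770 rad.
Bracket: H₀ sin φ sin δ + cos φ cos δ sin H₀ = 1.5770×0.02618×0.22880 + 0.99966×0.97347×0.99998 = 0.009446 + 0.973120 = 0.982566.
Q̄ = (S₀/π) × [bracket] = (1361/π) × 0.982566 = 425.67 W/m².
Ratio Q̄_A / Q̄_B = 428.30 / 425.67 = 1.006.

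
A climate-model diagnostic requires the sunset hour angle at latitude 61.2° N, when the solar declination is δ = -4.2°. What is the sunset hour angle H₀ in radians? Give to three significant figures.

H₀ = 1.44 rad

cos H₀ = −tan φ · tan δ = −tan(+61.2°) × tan(-4.200°) = 0.1336, so H₀ = 1.4368 rad = 82.32°.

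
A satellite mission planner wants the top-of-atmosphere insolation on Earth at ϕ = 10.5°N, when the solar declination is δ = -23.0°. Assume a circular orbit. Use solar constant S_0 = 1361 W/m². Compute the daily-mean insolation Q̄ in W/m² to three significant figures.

cos h₀ = −tan(+10.5°) tan(-23.000°) = 0.0787, h₀ = 1.4920 rad.
Bracket: h₀ sin ϕ sin δ + cos ϕ cos δ sin h₀ = 1.4920×0.18224×-0.39073 + 0.98325×0.92050×0.99690 = -0.106240 + 0.902276 = 0.796036.
Q̄ = (S_0/π) × [bracket] = (1361/π) × 0.796036 = 344.9 W/m².

Q̄ ≈ 345 W/m²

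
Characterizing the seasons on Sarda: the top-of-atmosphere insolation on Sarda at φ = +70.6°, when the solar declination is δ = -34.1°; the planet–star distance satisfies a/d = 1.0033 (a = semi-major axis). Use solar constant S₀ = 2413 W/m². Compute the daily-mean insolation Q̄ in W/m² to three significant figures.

Q̄ ≈ 0.00 W/m²

cos H₀ = −tan(+70.6°) tan(-34.100°) = 1.9226 ≥ 1 ⇒ polar night, H₀ = 0 and Q̄ = 0.
Inverse-square distance factor (a/d)² = 1.0033² = 1.006611.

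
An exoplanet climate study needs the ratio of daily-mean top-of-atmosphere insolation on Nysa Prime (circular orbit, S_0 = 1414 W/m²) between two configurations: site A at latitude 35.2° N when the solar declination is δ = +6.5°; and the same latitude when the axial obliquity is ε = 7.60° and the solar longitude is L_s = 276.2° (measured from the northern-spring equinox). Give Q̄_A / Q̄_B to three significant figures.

— Configuration A (ϕ=+35.2°):
cos h₀ = −tan(+35.2°) tan(+6.500°) = -0.0804, h₀ = 1.6513 rad.
Bracket: h₀ sin ϕ sin δ + cos ϕ cos δ sin h₀ = 1.6513×0.57643×0.11320 + 0.81714×0.99357×0.99676 = 0.107750 + 0.809255 = 0.917005.
Q̄ = (S_0/π) × [bracket] = (1414/π) × 0.917005 = 412.73 W/m².
— Configuration B (ϕ=+35.2°):
Solar declination: sin δ = sin ε · sin L_s = sin 7.60° × sin 276.2° = -0.13148, so δ = -7.555°.
cos h₀ = −tan(+35.2°) tan(-7.555°) = 0.0936, h₀ = 1.4771 rad.
Bracket: h₀ sin ϕ sin δ + cos ϕ cos δ sin h₀ = 1.4771×0.57643×-0.13148 + 0.81714×0.99132×0.99561 = -0.111948 + 0.806491 = 0.694543.
Q̄ = (S_0/π) × [bracket] = (1414/π) × 0.694543 = 312.61 W/m².
Ratio Q̄_A / Q̄_B = 412.73 / 312.61 = 1.320.

Q̄_A / Q̄_B ≈ 1.32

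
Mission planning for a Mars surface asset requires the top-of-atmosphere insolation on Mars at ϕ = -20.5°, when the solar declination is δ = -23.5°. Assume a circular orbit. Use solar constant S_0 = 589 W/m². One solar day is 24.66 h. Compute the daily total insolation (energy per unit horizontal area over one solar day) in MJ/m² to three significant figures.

18.1 MJ/m²

cos h₀ = −tan(-20.5°) tan(-23.500°) = -0.1626, h₀ = 1.7341 rad.
Bracket: h₀ sin ϕ sin δ + cos ϕ cos δ sin h₀ = 1.7341×-0.35021×-0.39875 + 0.93667×0.91706×0.98670 = 0.242161 + 0.847558 = 1.089719.
Q̄ = (S_0/π) × [bracket] = (589/π) × 1.089719 = 204.31 W/m².
Daily total = Q̄ × 24.66 h × 3600 s/h = 204.31 × 24.66 × 3600 / 10⁶ = 18.14 MJ/m².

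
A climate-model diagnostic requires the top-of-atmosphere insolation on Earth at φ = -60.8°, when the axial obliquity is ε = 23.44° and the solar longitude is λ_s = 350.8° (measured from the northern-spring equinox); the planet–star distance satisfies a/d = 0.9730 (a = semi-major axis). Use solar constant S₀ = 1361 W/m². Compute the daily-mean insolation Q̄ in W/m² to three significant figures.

Solar declination: sin δ = sin ε · sin λ_s = sin 23.44° × sin 350.8° = -0.06360, so δ = -3.646°.
cos H₀ = −tan(-60.8°) tan(-3.646°) = -0.1140, H₀ = 1.6851 rad.
Bracket: H₀ sin φ sin δ + cos φ cos δ sin H₀ = 1.6851×-0.87292×-0.06360 + 0.48786×0.99798×0.99348 = 0.093553 + 0.483700 = 0.577253.
Inverse-square distance factor (a/d)² = 0.9730² = 0.946729.
Q̄ = (S₀/π) × 0.946729 × [bracket] = (1361/π) × 0.946729 × 0.577253 = 236.8 W/m².

Q̄ ≈ 237 W/m²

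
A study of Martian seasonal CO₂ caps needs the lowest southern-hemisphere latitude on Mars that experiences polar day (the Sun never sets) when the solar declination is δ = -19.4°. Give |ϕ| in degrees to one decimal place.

|ϕ| = 70.6°

Polar day requires cos h₀ = −tan ϕ tan δ ≤ −1, i.e. tan ϕ tan δ ≥ 1.
The boundary is |tan ϕ| · |tan δ| = 1, so |ϕ| = 90° − |δ| = 90° − 19.4° = 70.6° in the southern hemisphere.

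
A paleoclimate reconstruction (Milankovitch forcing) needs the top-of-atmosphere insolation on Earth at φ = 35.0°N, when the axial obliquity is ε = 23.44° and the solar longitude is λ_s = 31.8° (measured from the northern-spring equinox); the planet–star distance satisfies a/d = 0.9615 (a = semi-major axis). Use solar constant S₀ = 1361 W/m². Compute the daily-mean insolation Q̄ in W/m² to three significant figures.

Q̄ ≈ 400 W/m²

Solar declination: sin δ = sin ε · sin λ_s = sin 23.44° × sin 31.8° = 0.20962, so δ = +12.100°.
cos H₀ = −tan(+35.0°) tan(+12.100°) = -0.1501, H₀ = 1.7215 rad.
Bracket: H₀ sin φ sin δ + cos φ cos δ sin H₀ = 1.7215×0.57358×0.20962 + 0.81915×0.97778×0.98867 = 0.206983 + 0.791874 = 0.998857.
Inverse-square distance factor (a/d)² = 0.9615² = 0.924482.
Q̄ = (S₀/π) × 0.924482 × [bracket] = (1361/π) × 0.924482 × 0.998857 = 400.0 W/m².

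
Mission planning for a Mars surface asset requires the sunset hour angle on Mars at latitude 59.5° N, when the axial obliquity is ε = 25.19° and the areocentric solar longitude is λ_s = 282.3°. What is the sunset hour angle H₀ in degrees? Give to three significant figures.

H₀ = 39.1°

sin δ = sin 25.19° × sin 282.3° = -0.41585, so δ = -24.573°.
cos H₀ = −tan φ · tan δ = −tan(+59.5°) × tan(-24.573°) = 0.7763, so H₀ = 0.6821 rad = 39.08°.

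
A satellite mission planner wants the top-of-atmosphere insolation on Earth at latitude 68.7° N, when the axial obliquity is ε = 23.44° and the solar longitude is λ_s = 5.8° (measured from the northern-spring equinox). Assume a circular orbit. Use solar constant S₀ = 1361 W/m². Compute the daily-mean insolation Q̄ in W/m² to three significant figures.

Q̄ ≈ 184 W/m²

Solar declination: sin δ = sin ε · sin λ_s = sin 23.44° × sin 5.8° = 0.04020, so δ = +2.304°.
cos H₀ = −tan(+68.7°) tan(+2.304°) = -0.1032, H₀ = 1.6742 rad.
Bracket: H₀ sin φ sin δ + cos φ cos δ sin H₀ = 1.6742×0.93169×0.04020 + 0.36325×0.99919×0.99466 = 0.062705 + 0.361018 = 0.423723.
Q̄ = (S₀/π) × [bracket] = (1361/π) × 0.423723 = 183.6 W/m².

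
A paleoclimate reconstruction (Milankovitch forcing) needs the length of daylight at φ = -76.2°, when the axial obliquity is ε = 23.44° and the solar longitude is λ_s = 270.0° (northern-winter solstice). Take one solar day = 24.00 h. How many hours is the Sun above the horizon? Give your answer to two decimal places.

24.00 h

Solar declination: sin δ = sin ε · sin λ_s = sin 23.44° × sin 270.0° = -0.39779, so δ = -23.440°.
Sunrise equation: cos H₀ = −tan φ · tan δ = -1.7652 ≤ −1, so the Sun never sets (polar day) and H₀ = π.
Daylight = 2H₀/(2π) × 24.00 h = (3.1416/π) × 24.00 = 24.00 h.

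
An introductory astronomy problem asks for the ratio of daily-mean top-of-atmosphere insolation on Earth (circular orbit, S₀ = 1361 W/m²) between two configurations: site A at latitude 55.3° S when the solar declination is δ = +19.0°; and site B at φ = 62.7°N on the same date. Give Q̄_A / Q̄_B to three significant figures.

Q̄_A / Q̄_B ≈ 0.188

— Configuration A (φ=-55.3°):
cos H₀ = −tan(-55.3°) tan(+19.000°) = 0.4973, H₀ = 1.0503 rad.
Bracket: H₀ sin φ sin δ + cos φ cos δ sin H₀ = 1.0503×-0.82214×0.32557 + 0.56928×0.94552×0.86759 = -0.281128 + 0.466994 = 0.185866.
Q̄ = (S₀/π) × [bracket] = (1361/π) × 0.185866 = 80.521 W/m².
— Configuration B (φ=+62.7°):
cos H₀ = −tan(+62.7°) tan(+19.000°) = -0.6671, H₀ = 2.3011 rad.
Bracket: H₀ sin φ sin δ + cos φ cos δ sin H₀ = 2.3011×0.88862×0.32557 + 0.45865×0.94552×0.74495 = 0.665727 + 0.323057 = 0.988784.
Q̄ = (S₀/π) × [bracket] = (1361/π) × 0.988784 = 428.36 W/m².
Ratio Q̄_A / Q̄_B = 80.521 / 428.36 = 0.1880.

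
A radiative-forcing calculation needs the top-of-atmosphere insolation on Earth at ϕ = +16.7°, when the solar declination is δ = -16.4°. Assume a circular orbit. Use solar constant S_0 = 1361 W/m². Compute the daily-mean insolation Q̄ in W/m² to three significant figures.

Q̄ ≈ 344 W/m²

cos h₀ = −tan(+16.7°) tan(-16.400°) = 0.0883, h₀ = 1.4824 rad.
Bracket: h₀ sin ϕ sin δ + cos ϕ cos δ sin h₀ = 1.4824×0.28736×-0.28234 + 0.95782×0.95931×0.99609 = -0.120272 + 0.915254 = 0.794982.
Q̄ = (S_0/π) × [bracket] = (1361/π) × 0.794982 = 344.4 W/m².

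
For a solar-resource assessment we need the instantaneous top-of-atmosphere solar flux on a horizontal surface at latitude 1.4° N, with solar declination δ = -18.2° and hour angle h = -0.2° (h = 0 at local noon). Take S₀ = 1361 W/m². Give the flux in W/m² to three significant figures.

1.28e+03 W/m²

cos θ_z = sin φ sin δ + cos φ cos δ cos h = -0.007631 + 0.949683 = 0.942052.
Flux = S₀ · cos θ_z = 1361 × 0.942052 = 1282 W/m².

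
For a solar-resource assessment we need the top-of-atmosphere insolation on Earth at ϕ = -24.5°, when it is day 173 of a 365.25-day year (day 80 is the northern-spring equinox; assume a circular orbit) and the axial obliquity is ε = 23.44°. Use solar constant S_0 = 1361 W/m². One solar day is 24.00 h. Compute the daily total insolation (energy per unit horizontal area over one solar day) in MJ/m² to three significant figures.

22.2 MJ/m²

Solar longitude: L_s = 360° × (173 − 80)/365.25 = 91.663°.
sin δ = sin 23.44° × sin 91.663° = 0.39762, so δ = +23.430°.
cos h₀ = −tan(-24.5°) tan(+23.430°) = 0.1975, h₀ = 1.3720 rad.
Bracket: h₀ sin ϕ sin δ + cos ϕ cos δ sin h₀ = 1.3720×-0.41469×0.39762 + 0.90996×0.91755×0.98031 = -0.226228 + 0.818494 = 0.592266.
Q̄ = (S_0/π) × [bracket] = (1361/π) × 0.592266 = 256.58 W/m².
Daily total = Q̄ × 24.00 h × 3600 s/h = 256.58 × 24.00 × 3600 / 10⁶ = 22.17 MJ/m².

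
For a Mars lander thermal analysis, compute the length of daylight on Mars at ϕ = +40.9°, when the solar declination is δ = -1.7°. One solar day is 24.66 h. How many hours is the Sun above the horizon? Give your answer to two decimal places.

12.13 h

cos h₀ = −tan ϕ · tan δ = −tan(+40.9°) × tan(-1.700°) = 0.0257, so h₀ = 1.5451 rad = 88.53°.
Daylight = 2h₀/(2π) × 24.66 h = (1.5451/π) × 24.66 = 12.13 h.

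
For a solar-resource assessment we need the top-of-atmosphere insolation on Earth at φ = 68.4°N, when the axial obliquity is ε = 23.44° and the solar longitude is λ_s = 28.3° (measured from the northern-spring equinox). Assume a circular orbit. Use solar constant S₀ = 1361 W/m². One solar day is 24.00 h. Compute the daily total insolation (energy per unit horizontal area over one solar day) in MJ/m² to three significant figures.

Solar declination: sin δ = sin ε · sin λ_s = sin 23.44° × sin 28.3° = 0.18859, so δ = +10.870°.
cos H₀ = −tan(+68.4°) tan(+10.870°) = -0.4850, H₀ = 2.0772 rad.
Bracket: H₀ sin φ sin δ + cos φ cos δ sin H₀ = 2.0772×0.92978×0.18859 + 0.36812×0.98206×0.87450 = 0.364231 + 0.316146 = 0.680377.
Q̄ = (S₀/π) × [bracket] = (1361/π) × 0.680377 = 294.75 W/m².
Daily total = Q̄ × 24.00 h × 3600 s/h = 294.75 × 24.00 × 3600 / 10⁶ = 25.47 MJ/m².

25.5 MJ/m²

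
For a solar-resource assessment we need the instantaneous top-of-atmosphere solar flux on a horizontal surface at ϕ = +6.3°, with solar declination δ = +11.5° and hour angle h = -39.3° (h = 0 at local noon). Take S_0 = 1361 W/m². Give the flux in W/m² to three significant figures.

1.06e+03 W/m²

cos θ_z = sin ϕ sin δ + cos ϕ cos δ cos h = 0.021878 + 0.753726 = 0.775604.
Flux = S_0 · cos θ_z = 1361 × 0.775604 = 1056 W/m².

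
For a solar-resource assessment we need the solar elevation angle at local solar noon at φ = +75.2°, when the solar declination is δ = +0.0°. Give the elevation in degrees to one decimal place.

14.8°

At local noon the hour angle is zero, so the zenith angle equals |φ − δ| = |+75.2° − (+0.000°)| = 75.200°.
Elevation = 90° − 75.200° = 14.8°.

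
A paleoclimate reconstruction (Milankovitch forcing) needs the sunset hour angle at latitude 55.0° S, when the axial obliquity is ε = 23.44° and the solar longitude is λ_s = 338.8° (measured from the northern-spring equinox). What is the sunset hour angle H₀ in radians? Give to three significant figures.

Solar declination: sin δ = sin ε · sin λ_s = sin 23.44° × sin 338.8° = -0.14385, so δ = -8.271°.
cos H₀ = −tan φ · tan δ = −tan(-55.0°) × tan(-8.271°) = -0.2076, so H₀ = 1.7799 rad = 101.98°.

H₀ = 1.78 rad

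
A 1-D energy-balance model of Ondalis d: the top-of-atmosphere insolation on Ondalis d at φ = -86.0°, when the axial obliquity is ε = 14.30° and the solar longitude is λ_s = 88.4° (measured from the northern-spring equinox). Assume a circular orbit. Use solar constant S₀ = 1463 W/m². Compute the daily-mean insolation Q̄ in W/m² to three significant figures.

Solar declination: sin δ = sin ε · sin λ_s = sin 14.30° × sin 88.4° = 0.24690, so δ = +14.294°.
cos H₀ = −tan(-86.0°) tan(+14.294°) = 3.6437 ≥ 1 ⇒ polar night, H₀ = 0 and Q̄ = 0.

Q̄ ≈ 0.00 W/m²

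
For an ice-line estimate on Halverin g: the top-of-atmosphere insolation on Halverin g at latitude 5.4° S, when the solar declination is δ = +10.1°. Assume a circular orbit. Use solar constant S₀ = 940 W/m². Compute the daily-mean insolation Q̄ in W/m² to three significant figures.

Q̄ ≈ 286 W/m²

cos H₀ = −tan(-5.4°) tan(+10.100°) = 0.0168, H₀ = 1.5540 rad.
Bracket: H₀ sin φ sin δ + cos φ cos δ sin H₀ = 1.5540×-0.09411×0.17537 + 0.99556×0.98450×0.99986 = -0.025647 + 0.979992 = 0.954345.
Q̄ = (S₀/π) × [bracket] = (940/π) × 0.954345 = 285.6 W/m².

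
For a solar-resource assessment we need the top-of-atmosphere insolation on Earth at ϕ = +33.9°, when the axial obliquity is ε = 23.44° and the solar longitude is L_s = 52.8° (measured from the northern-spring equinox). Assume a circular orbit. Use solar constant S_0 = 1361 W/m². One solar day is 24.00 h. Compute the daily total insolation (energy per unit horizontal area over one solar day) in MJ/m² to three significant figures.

Solar declination: sin δ = sin ε · sin L_s = sin 23.44° × sin 52.8° = 0.31685, so δ = +18.473°.
cos h₀ = −tan(+33.9°) tan(+18.473°) = -0.2245, h₀ = 1.7972 rad.
Bracket: h₀ sin ϕ sin δ + cos ϕ cos δ sin h₀ = 1.7972×0.55775×0.31685 + 0.83001×0.94848×0.97448 = 0.317607 + 0.767157 = 1.084764.
Q̄ = (S_0/π) × [bracket] = (1361/π) × 1.084764 = 469.94 W/m².
Daily total = Q̄ × 24.00 h × 3600 s/h = 469.94 × 24.00 × 3600 / 10⁶ = 40.60 MJ/m².

40.6 MJ/m²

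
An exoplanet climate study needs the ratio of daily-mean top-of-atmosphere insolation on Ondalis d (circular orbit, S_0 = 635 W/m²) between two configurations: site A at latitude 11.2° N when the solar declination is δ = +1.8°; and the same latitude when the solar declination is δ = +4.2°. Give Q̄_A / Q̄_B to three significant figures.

Q̄_A / Q̄_B ≈ 0.989

— Configuration A (ϕ=+11.2°):
cos h₀ = −tan(+11.2°) tan(+1.800°) = -0.0062, h₀ = 1.5770 rad.
Bracket: h₀ sin ϕ sin δ + cos ϕ cos δ sin h₀ = 1.5770×0.19423×0.03141 + 0.98096×0.99951×0.99998 = 0.009621 + 0.980460 = 0.990081.
Q̄ = (S_0/π) × [bracket] = (635/π) × 0.990081 = 200.12 W/m².
— Configuration B (ϕ=+11.2°):
cos h₀ = −tan(+11.2°) tan(+4.200°) = -0.0145, h₀ = 1.5853 rad.
Bracket: h₀ sin ϕ sin δ + cos ϕ cos δ sin h₀ = 1.5853×0.19423×0.07324 + 0.98096×0.99731×0.99989 = 0.022552 + 0.978214 = 1.000766.
Q̄ = (S_0/π) × [bracket] = (635/π) × 1.000766 = 202.28 W/m².
Ratio Q̄_A / Q̄_B = 200.12 / 202.28 = 0.9893.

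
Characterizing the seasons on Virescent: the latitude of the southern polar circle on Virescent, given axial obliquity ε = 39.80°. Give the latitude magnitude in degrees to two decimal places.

The polar circle is the lowest latitude that experiences at least one full rotation of continuous darkness at the northern-summer solstice; it lies at |ϕ| = 90° − ε = 90° − 39.80° = 50.20°.

50.20°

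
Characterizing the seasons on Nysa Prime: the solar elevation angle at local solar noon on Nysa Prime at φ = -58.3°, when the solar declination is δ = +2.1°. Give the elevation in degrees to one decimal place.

29.6°

At local noon the hour angle is zero, so the zenith angle equals |φ − δ| = |-58.3° − (+2.100°)| = 60.400°.
Elevation = 90° − 60.400° = 29.6°.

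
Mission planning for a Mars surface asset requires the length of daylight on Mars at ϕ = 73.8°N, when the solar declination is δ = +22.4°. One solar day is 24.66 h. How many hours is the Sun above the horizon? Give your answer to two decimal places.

24.66 h

Sunrise equation: cos h₀ = −tan ϕ · tan δ = -1.4187 ≤ −1, so the Sun never sets (polar day) and h₀ = π.
Daylight = 2h₀/(2π) × 24.66 h = (3.1416/π) × 24.66 = 24.66 h.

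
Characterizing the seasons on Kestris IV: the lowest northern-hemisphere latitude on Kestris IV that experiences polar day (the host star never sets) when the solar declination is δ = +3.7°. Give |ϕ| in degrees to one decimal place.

Polar day requires cos h₀ = −tan ϕ tan δ ≤ −1, i.e. tan ϕ tan δ ≥ 1.
The boundary is |tan ϕ| · |tan δ| = 1, so |ϕ| = 90° − |δ| = 90° − 3.7° = 86.3° in the northern hemisphere.

|ϕ| = 86.3°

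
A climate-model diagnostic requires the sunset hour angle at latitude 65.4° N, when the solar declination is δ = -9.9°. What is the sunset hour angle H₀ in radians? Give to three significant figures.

cos H₀ = −tan φ · tan δ = −tan(+65.4°) × tan(-9.900°) = 0.3812, so H₀ = 1.1797 rad = 67.59°.

H₀ = 1.18 rad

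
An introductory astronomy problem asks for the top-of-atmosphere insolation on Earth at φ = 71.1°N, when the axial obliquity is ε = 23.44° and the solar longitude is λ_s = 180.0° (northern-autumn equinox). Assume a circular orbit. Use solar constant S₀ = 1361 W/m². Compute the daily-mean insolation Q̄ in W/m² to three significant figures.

Q̄ ≈ 140 W/m²

Solar declination: sin δ = sin ε · sin λ_s = sin 23.44° × sin 180.0° = 0.00000, so δ = +0.000°.
cos H₀ = −tan(+71.1°) tan(+0.000°) = -0.0000, H₀ = 1.5708 rad.
Bracket: H₀ sin φ sin δ + cos φ cos δ sin H₀ = 1.5708×0.94609×0.00000 + 0.32392×1.00000×1.00000 = 0.000000 + 0.323920 = 0.323920.
Q̄ = (S₀/π) × [bracket] = (1361/π) × 0.323920 = 140.3 W/m².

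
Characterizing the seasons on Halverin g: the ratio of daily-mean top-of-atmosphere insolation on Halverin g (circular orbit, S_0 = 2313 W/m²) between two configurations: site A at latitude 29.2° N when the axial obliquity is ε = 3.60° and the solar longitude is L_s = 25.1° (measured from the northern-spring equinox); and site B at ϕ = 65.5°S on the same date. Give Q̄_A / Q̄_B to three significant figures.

— Configuration A (ϕ=+29.2°):
Solar declination: sin δ = sin ε · sin L_s = sin 3.60° × sin 25.1° = 0.02664, so δ = +1.526°.
cos h₀ = −tan(+29.2°) tan(+1.526°) = -0.0149, h₀ = 1.5857 rad.
Bracket: h₀ sin ϕ sin δ + cos ϕ cos δ sin h₀ = 1.5857×0.48786×0.02664 + 0.87292×0.99965×0.99989 = 0.020609 + 0.872518 = 0.893127.
Q̄ = (S_0/π) × [bracket] = (2313/π) × 0.893127 = 657.57 W/m².
— Configuration B (ϕ=-65.5°):
cos h₀ = −tan(-65.5°) tan(+1.526°) = 0.0585, h₀ = 1.5123 rad.
Bracket: h₀ sin ϕ sin δ + cos ϕ cos δ sin h₀ = 1.5123×-0.90996×0.02664 + 0.41469×0.99965×0.99829 = -0.036660 + 0.413836 = 0.377176.
Q̄ = (S_0/π) × [bracket] = (2313/π) × 0.377176 = 277.70 W/m².
Ratio Q̄_A / Q̄_B = 657.57 / 277.70 = 2.368.

Q̄_A / Q̄_B ≈ 2.37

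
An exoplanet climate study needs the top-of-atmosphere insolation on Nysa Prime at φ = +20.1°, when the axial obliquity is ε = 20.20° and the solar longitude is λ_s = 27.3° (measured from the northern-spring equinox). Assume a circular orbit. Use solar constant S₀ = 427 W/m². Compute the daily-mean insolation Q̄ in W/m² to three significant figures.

Q̄ ≈ 138 W/m²

Solar declination: sin δ = sin ε · sin λ_s = sin 20.20° × sin 27.3° = 0.15837, so δ = +9.112°.
cos H₀ = −tan(+20.1°) tan(+9.112°) = -0.0587, H₀ = 1.6295 rad.
Bracket: H₀ sin φ sin δ + cos φ cos δ sin H₀ = 1.6295×0.34366×0.15837 + 0.93909×0.98738×0.99828 = 0.088686 + 0.925644 = 1.014330.
Q̄ = (S₀/π) × [bracket] = (427/π) × 1.014330 = 137.9 W/m².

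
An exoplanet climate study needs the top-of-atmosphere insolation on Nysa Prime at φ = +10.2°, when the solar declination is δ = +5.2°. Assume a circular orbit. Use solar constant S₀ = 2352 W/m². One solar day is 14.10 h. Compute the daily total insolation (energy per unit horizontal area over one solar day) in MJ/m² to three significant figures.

38.2 MJ/m²

cos H₀ = −tan(+10.2°) tan(+5.200°) = -0.0164, H₀ = 1.5872 rad.
Bracket: H₀ sin φ sin δ + cos φ cos δ sin H₀ = 1.5872×0.17708×0.09063 + 0.98420×0.99588×0.99987 = 0.025473 + 0.980018 = 1.005491.
Q̄ = (S₀/π) × [bracket] = (2352/π) × 1.005491 = 752.78 W/m².
Daily total = Q̄ × 14.10 h × 3600 s/h = 752.78 × 14.10 × 3600 / 10⁶ = 38.21 MJ/m².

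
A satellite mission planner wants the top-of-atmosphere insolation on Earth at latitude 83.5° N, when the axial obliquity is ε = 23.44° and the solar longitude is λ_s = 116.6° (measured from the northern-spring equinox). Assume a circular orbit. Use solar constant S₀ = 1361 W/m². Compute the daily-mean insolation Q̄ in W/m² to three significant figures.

Q̄ ≈ 481 W/m²

Solar declination: sin δ = sin ε · sin λ_s = sin 23.44° × sin 116.6° = 0.35568, so δ = +20.835°.
cos H₀ = −tan(+83.5°) tan(+20.835°) = -3.3402 ≤ −1 ⇒ polar day, H₀ = π.
Bracket: H₀ sin φ sin δ + cos φ cos δ sin H₀ = 3.1416×0.99357×0.35568 + 0.11320×0.93461×0.00000 = 1.110219 + 0.000000 = 1.110219.
Q̄ = (S₀/π) × [bracket] = (1361/π) × 1.110219 = 481.0 W/m².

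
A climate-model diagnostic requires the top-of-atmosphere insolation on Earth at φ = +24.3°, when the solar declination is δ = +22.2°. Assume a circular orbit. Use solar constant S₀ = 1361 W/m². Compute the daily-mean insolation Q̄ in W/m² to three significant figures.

Q̄ ≈ 478 W/m²

cos H₀ = −tan(+24.3°) tan(+22.200°) = -0.1843, H₀ = 1.7561 rad.
Bracket: H₀ sin φ sin δ + cos φ cos δ sin H₀ = 1.7561×0.41151×0.37784 + 0.91140×0.92587×0.98288 = 0.273047 + 0.829391 = 1.102438.
Q̄ = (S₀/π) × [bracket] = (1361/π) × 1.102438 = 477.6 W/m².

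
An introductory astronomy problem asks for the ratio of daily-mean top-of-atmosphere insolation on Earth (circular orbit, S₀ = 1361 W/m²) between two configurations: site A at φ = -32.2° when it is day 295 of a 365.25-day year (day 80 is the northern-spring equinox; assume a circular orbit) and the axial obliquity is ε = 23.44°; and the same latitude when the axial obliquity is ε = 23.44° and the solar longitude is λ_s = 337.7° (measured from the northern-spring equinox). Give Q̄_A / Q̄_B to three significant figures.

— Configuration A (φ=-32.2°):
Solar longitude: λ_s = 360° × (295 − 80)/365.25 = 211.910°.
sin δ = sin 23.44° × sin 211.910° = -0.21026, so δ = -12.138°.
cos H₀ = −tan(-32.2°) tan(-12.138°) = -0.1354, H₀ = 1.7067 rad.
Bracket: H₀ sin φ sin δ + cos φ cos δ sin H₀ = 1.7067×-0.53288×-0.21026 + 0.84619×0.97764×0.99079 = 0.191224 + 0.819650 = 1.010874.
Q̄ = (S₀/π) × [bracket] = (1361/π) × 1.010874 = 437.93 W/m².
— Configuration B (φ=-32.2°):
Solar declination: sin δ = sin ε · sin λ_s = sin 23.44° × sin 337.7° = -0.15094, so δ = -8.682°.
cos H₀ = −tan(-32.2°) tan(-8.682°) = -0.0962, H₀ = 1.6671 rad.
Bracket: H₀ sin φ sin δ + cos φ cos δ sin H₀ = 1.6671×-0.53288×-0.15094 + 0.84619×0.98854×0.99537 = 0.134090 + 0.832620 = 0.966710.
Q̄ = (S₀/π) × [bracket] = (1361/π) × 0.966710 = 418.80 W/m².
Ratio Q̄_A / Q̄_B = 437.93 / 418.80 = 1.046.

Q̄_A / Q̄_B ≈ 1.05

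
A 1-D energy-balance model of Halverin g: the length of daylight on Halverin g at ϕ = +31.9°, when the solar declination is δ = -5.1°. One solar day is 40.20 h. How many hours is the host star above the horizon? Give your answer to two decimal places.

19.39 h

cos h₀ = −tan ϕ · tan δ = −tan(+31.9°) × tan(-5.100°) = 0.0556, so h₀ = 1.5152 rad = 86.82°.
Daylight = 2h₀/(2π) × 40.20 h = (1.5152/π) × 40.20 = 19.39 h.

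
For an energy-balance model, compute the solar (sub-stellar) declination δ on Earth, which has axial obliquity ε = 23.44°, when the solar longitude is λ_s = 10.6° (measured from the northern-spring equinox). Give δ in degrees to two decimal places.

δ = +4.20°

sin δ = sin ε · sin λ_s = sin 23.44° × sin 10.6° = 0.073174.
δ = arcsin(0.073174) = +4.20°.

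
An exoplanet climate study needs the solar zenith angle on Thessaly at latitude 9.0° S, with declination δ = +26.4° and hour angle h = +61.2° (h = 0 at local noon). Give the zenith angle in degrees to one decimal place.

θ_z = 69.1°

cos θ_z = sin φ sin δ + cos φ cos δ cos h = -0.069556 + 0.426200 = 0.356644.
θ_z = arccos(0.356644) = 69.1°.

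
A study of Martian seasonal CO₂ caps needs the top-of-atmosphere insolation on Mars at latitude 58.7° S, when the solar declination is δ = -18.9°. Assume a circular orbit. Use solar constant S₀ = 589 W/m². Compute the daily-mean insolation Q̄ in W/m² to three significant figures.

cos H₀ = −tan(-58.7°) tan(-18.900°) = -0.5631, H₀ = 2.1689 rad.
Bracket: H₀ sin φ sin δ + cos φ cos δ sin H₀ = 2.1689×-0.85446×-0.32392 + 0.51952×0.94609×0.82638 = 0.600301 + 0.406176 = 1.006477.
Q̄ = (S₀/π) × [bracket] = (589/π) × 1.006477 = 188.7 W/m².

Q̄ ≈ 189 W/m²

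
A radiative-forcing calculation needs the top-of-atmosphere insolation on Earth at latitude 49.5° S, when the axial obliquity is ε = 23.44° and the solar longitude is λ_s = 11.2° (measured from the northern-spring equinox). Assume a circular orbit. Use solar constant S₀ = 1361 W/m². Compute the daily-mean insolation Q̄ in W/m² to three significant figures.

Q̄ ≈ 242 W/m²

Solar declination: sin δ = sin ε · sin λ_s = sin 23.44° × sin 11.2° = 0.07726, so δ = +4.431°.
cos H₀ = −tan(-49.5°) tan(+4.431°) = 0.0907, H₀ = 1.4799 rad.
Bracket: H₀ sin φ sin δ + cos φ cos δ sin H₀ = 1.4799×-0.76041×0.07726 + 0.64945×0.99701×0.99587 = -0.086943 + 0.644834 = 0.557891.
Q̄ = (S₀/π) × [bracket] = (1361/π) × 0.557891 = 241.7 W/m².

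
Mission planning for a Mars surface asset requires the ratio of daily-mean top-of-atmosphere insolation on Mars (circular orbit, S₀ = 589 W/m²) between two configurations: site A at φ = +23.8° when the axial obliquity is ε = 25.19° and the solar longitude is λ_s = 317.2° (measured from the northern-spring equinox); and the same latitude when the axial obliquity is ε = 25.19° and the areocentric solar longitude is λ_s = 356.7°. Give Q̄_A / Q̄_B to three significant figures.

— Configuration A (φ=+23.8°):
Solar declination: sin δ = sin ε · sin λ_s = sin 25.19° × sin 317.2° = -0.28918, so δ = -16.809°.
cos H₀ = −tan(+23.8°) tan(-16.809°) = 0.1332, H₀ = 1.4372 rad.
Bracket: H₀ sin φ sin δ + cos φ cos δ sin H₀ = 1.4372×0.40355×-0.28918 + 0.91496×0.95727×0.99108 = -0.167719 + 0.868051 = 0.700332.
Q̄ = (S₀/π) × [bracket] = (589/π) × 0.700332 = 131.30 W/m².
— Configuration B (φ=+23.8°):
sin δ = sin 25.19° × sin 356.7° = -0.02450, so δ = -1.404°.
cos H₀ = −tan(+23.8°) tan(-1.404°) = 0.0108, H₀ = 1.5600 rad.
Bracket: H₀ sin φ sin δ + cos φ cos δ sin H₀ = 1.5600×0.40355×-0.02450 + 0.91496×0.99970×0.99994 = -0.015424 + 0.914631 = 0.899207.
Q̄ = (S₀/π) × [bracket] = (589/π) × 0.899207 = 168.59 W/m².
Ratio Q̄_A / Q̄_B = 131.30 / 168.59 = 0.7788.

Q̄_A / Q̄_B ≈ 0.779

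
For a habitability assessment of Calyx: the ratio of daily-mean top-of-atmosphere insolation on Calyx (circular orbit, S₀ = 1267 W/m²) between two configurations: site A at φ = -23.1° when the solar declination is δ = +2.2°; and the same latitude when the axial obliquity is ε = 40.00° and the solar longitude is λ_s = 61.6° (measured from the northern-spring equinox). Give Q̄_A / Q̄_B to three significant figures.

— Configuration A (φ=-23.1°):
cos H₀ = −tan(-23.1°) tan(+2.200°) = 0.0164, H₀ = 1.5544 rad.
Bracket: H₀ sin φ sin δ + cos φ cos δ sin H₀ = 1.5544×-0.39234×0.03839 + 0.91982×0.99926×0.99987 = -0.023412 + 0.919020 = 0.895608.
Q̄ = (S₀/π) × [bracket] = (1267/π) × 0.895608 = 361.20 W/m².
— Configuration B (φ=-23.1°):
Solar declination: sin δ = sin ε · sin λ_s = sin 40.00° × sin 61.6° = 0.56543, so δ = +34.432°.
cos H₀ = −tan(-23.1°) tan(+34.432°) = 0.2924, H₀ = 1.2741 rad.
Bracket: H₀ sin φ sin δ + cos φ cos δ sin H₀ = 1.2741×-0.39234×0.56543 + 0.91982×0.82480×0.95629 = -0.282647 + 0.725506 = 0.442859.
Q̄ = (S₀/π) × [bracket] = (1267/π) × 0.442859 = 178.60 W/m².
Ratio Q̄_A / Q̄_B = 361.20 / 178.60 = 2.022.

Q̄_A / Q̄_B ≈ 2.02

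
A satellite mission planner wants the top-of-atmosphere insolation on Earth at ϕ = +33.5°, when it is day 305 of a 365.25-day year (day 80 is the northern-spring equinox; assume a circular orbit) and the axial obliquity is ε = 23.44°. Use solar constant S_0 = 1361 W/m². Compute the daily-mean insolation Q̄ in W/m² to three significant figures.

Q̄ ≈ 255 W/m²

Solar longitude: L_s = 360° × (305 − 80)/365.25 = 221.766°.
sin δ = sin 23.44° × sin 221.766° = -0.26496, so δ = -15.365°.
cos h₀ = −tan(+33.5°) tan(-15.365°) = 0.1819, h₀ = 1.3879 rad.
Bracket: h₀ sin ϕ sin δ + cos ϕ cos δ sin h₀ = 1.3879×0.55194×-0.26496 + 0.83389×0.96426×0.98332 = -0.202969 + 0.790675 = 0.587706.
Q̄ = (S_0/π) × [bracket] = (1361/π) × 0.587706 = 254.6 W/m².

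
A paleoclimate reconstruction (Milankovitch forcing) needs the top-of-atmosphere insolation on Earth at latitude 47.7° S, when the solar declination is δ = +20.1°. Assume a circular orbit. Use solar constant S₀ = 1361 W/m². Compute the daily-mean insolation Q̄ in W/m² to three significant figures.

Q̄ ≈ 123 W/m²

cos H₀ = −tan(-47.7°) tan(+20.100°) = 0.4022, H₀ = 1.1569 rad.
Bracket: H₀ sin φ sin δ + cos φ cos δ sin H₀ = 1.1569×-0.73963×0.34366 + 0.67301×0.93909×0.91556 = -0.294062 + 0.578649 = 0.284587.
Q̄ = (S₀/π) × [bracket] = (1361/π) × 0.284587 = 123.3 W/m².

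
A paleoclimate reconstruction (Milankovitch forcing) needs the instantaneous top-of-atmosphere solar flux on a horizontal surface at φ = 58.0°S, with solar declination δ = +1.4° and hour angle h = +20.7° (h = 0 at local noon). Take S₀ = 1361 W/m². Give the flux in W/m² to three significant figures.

cos θ_z = sin φ sin δ + cos φ cos δ cos h = -0.020720 + 0.495562 = 0.474842.
Flux = S₀ · cos θ_z = 1361 × 0.474842 = 646.3 W/m².

646 W/m²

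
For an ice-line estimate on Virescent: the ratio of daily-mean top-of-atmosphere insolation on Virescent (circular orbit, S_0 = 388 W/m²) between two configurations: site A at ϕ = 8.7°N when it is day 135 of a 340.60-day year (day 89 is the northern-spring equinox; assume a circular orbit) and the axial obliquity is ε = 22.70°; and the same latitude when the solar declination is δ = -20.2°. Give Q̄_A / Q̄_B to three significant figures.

— Configuration A (ϕ=+8.7°):
Solar longitude: L_s = 360° × (135 − 89)/340.60 = 48.620°.
sin δ = sin 22.70° × sin 48.620° = 0.28956, so δ = +16.832°.
cos h₀ = −tan(+8.7°) tan(+16.832°) = -0.0463, h₀ = 1.6171 rad.
Bracket: h₀ sin ϕ sin δ + cos ϕ cos δ sin h₀ = 1.6171×0.15126×0.28956 + 0.98849×0.95716×0.99893 = 0.070827 + 0.945131 = 1.015958.
Q̄ = (S_0/π) × [bracket] = (388/π) × 1.015958 = 125.48 W/m².
— Configuration B (ϕ=+8.7°):
cos h₀ = −tan(+8.7°) tan(-20.200°) = 0.0563, h₀ = 1.5145 rad.
Bracket: h₀ sin ϕ sin δ + cos ϕ cos δ sin h₀ = 1.5145×0.15126×-0.34530 + 0.98849×0.93849×0.99841 = -0.079102 + 0.926213 = 0.847111.
Q̄ = (S_0/π) × [bracket] = (388/π) × 0.847111 = 104.62 W/m².
Ratio Q̄_A / Q̄_B = 125.48 / 104.62 = 1.199.

Q̄_A / Q̄_B ≈ 1.20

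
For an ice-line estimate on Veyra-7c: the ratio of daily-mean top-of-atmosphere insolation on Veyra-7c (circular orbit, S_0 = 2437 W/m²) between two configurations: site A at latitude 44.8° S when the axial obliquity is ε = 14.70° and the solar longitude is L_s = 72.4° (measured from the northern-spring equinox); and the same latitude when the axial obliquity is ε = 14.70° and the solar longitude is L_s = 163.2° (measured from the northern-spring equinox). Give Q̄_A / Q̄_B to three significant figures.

Q̄_A / Q̄_B ≈ 0.703

— Configuration A (ϕ=-44.8°):
Solar declination: sin δ = sin ε · sin L_s = sin 14.70° × sin 72.4° = 0.24188, so δ = +13.998°.
cos h₀ = −tan(-44.8°) tan(+13.998°) = 0.2475, h₀ = 1.3206 rad.
Bracket: h₀ sin ϕ sin δ + cos ϕ cos δ sin h₀ = 1.3206×-0.70463×0.24188 + 0.70957×0.97031×0.96888 = -0.225078 + 0.667077 = 0.441999.
Q̄ = (S_0/π) × [bracket] = (2437/π) × 0.441999 = 342.87 W/m².
— Configuration B (ϕ=-44.8°):
Solar declination: sin δ = sin ε · sin L_s = sin 14.70° × sin 163.2° = 0.07334, so δ = +4.206°.
cos h₀ = −tan(-44.8°) tan(+4.206°) = 0.0730, h₀ = 1.4977 rad.
Bracket: h₀ sin ϕ sin δ + cos ϕ cos δ sin h₀ = 1.4977×-0.70463×0.07334 + 0.70957×0.99731×0.99733 = -0.077397 + 0.705772 = 0.628375.
Q̄ = (S_0/π) × [bracket] = (2437/π) × 0.628375 = 487.44 W/m².
Ratio Q̄_A / Q̄_B = 342.87 / 487.44 = 0.7034.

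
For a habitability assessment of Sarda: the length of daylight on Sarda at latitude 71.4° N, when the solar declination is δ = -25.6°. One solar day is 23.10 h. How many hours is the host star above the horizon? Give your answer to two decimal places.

cos H₀ = −tan φ · tan δ = 1.4237 ≥ 1, so the host star never rises (polar night) and H₀ = 0.
Daylight = 2H₀/(2π) × 23.10 h = (0.0000/π) × 23.10 = 0.00 h.

0.00 h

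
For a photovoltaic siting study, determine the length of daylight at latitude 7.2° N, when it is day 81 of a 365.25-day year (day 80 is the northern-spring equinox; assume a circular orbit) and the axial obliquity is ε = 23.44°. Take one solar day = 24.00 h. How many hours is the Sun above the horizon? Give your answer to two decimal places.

Solar longitude: λ_s = 360° × (81 − 80)/365.25 = 0.986°.
sin δ = sin 23.44° × sin 0.986° = 0.00684, so δ = +0.392°.
cos H₀ = −tan φ · tan δ = −tan(+7.2°) × tan(+0.392°) = -0.0009, so H₀ = 1.5717 rad = 90.05°.
Daylight = 2H₀/(2π) × 24.00 h = (1.5717/π) × 24.00 = 12.01 h.

12.01 h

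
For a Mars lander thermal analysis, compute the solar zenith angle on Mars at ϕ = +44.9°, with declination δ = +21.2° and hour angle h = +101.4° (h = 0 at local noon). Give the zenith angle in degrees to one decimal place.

θ_z = 82.8°

cos θ_z = sin ϕ sin δ + cos ϕ cos δ cos h = 0.255261 + -0.130533 = 0.124728.
θ_z = arccos(0.124728) = 82.8°.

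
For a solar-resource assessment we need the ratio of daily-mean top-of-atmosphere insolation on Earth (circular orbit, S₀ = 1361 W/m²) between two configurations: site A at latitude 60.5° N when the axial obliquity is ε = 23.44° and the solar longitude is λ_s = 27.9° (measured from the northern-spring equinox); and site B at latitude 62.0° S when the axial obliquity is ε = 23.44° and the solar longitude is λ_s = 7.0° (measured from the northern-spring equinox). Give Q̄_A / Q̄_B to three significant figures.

— Configuration A (φ=+60.5°):
Solar declination: sin δ = sin ε · sin λ_s = sin 23.44° × sin 27.9° = 0.18614, so δ = +10.727°.
cos H₀ = −tan(+60.5°) tan(+10.727°) = -0.3348, H₀ = 1.9122 rad.
Bracket: H₀ sin φ sin δ + cos φ cos δ sin H₀ = 1.9122×0.87036×0.18614 + 0.49242×0.98252×0.94227 = 0.309793 + 0.455882 = 0.765675.
Q̄ = (S₀/π) × [bracket] = (1361/π) × 0.765675 = 331.71 W/m².
— Configuration B (φ=-62.0°):
Solar declination: sin δ = sin ε · sin λ_s = sin 23.44° × sin 7.0° = 0.04848, so δ = +2.779°.
cos H₀ = −tan(-62.0°) tan(+2.779°) = 0.0913, H₀ = 1.4794 rad.
Bracket: H₀ sin φ sin δ + cos φ cos δ sin H₀ = 1.4794×-0.88295×0.04848 + 0.46947×0.99882×0.99583 = -0.063326 + 0.466961 = 0.403635.
Q̄ = (S₀/π) × [bracket] = (1361/π) × 0.403635 = 174.86 W/m².
Ratio Q̄_A / Q̄_B = 331.71 / 174.86 = 1.897.

Q̄_A / Q̄_B ≈ 1.90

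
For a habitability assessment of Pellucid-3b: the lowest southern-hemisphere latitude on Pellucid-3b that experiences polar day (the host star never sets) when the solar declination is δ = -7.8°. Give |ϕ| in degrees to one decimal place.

Polar day requires cos h₀ = −tan ϕ tan δ ≤ −1, i.e. tan ϕ tan δ ≥ 1.
The boundary is |tan ϕ| · |tan δ| = 1, so |ϕ| = 90° − |δ| = 90° − 7.8° = 82.2° in the southern hemisphere.

|ϕ| = 82.2°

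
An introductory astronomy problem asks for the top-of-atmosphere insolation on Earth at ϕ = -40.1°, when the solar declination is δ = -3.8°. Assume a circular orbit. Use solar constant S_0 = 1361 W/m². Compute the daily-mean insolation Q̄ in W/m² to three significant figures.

cos h₀ = −tan(-40.1°) tan(-3.800°) = -0.0559, h₀ = 1.6268 rad.
Bracket: h₀ sin ϕ sin δ + cos ϕ cos δ sin h₀ = 1.6268×-0.64412×-0.06627 + 0.76492×0.99780×0.99843 = 0.069441 + 0.762039 = 0.831480.
Q̄ = (S_0/π) × [bracket] = (1361/π) × 0.831480 = 360.2 W/m².

Q̄ ≈ 360 W/m²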